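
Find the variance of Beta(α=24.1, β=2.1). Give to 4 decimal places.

Var = αβ/[(α+β)²(α+β+1)] = (24.1×2.1)/(26.2²×27.2) = 50.61/18671.168 = 0.0027.

0.0027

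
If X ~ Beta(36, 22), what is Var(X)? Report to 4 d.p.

α+β = 58 and αβ = 792, so Var = αβ/[(α+β)²(α+β+1)] = 792/198476 = 0.0040.

0.0040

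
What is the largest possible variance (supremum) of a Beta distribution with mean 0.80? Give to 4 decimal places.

Var = μ(1−μ)/(α+β+1), which approaches μ(1−μ) as α+β → 0.
So the supremum is μ(1−μ) = 0.80×0.20 = 0.1600.

0.1600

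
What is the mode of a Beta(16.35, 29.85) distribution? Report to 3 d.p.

With α,β > 1, mode = (α−1)/(α+β−2) = 15.35/44.20 = 0.347.

0.347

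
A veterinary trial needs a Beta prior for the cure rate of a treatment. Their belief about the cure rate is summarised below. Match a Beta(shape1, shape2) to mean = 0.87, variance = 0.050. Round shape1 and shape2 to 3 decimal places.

shape1 = 1.098, shape2 = 0.164

Write ν = shape1+shape2; then shape1 = μν and Var = μ(1−μ)/(ν+1).
ν = μ(1−μ)/Var − 1 = 0.1131/0.050 − 1 = 1.2620.
shape1 = 0.87·1.2620 = 1.098, shape2 = 0.13·1.2620 = 0.164.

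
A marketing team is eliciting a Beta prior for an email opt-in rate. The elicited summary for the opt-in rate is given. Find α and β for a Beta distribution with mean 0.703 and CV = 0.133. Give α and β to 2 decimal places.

α = 16.09, β = 6.80

σ = CV·μ = 0.133×0.703 = 0.09350, so σ² = 0.008742.
s+1 = μ(1−μ)/σ² = 0.208791/0.008742 = 23.8835, so s = α+β = 22.8835.
α = μs = 16.09, β = (1−μ)s = 6.80.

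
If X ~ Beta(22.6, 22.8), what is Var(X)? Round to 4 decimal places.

μ = 22.6/45.4 = 0.497797; Var = μ(1−μ)/(α+β+1) = 0.2499951/46.4 = 0.0054.

0.0054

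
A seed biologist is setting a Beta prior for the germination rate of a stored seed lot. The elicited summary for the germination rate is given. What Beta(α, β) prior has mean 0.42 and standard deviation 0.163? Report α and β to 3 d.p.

α = 3.431, β = 4.738

σ² = 0.163² = 0.026569.
With s = α+β, Var = μ(1−μ)/(s+1), so s+1 = (0.42×0.58)/0.026569 = 9.1686 and s = 8.1686.
α = μs = 3.431, β = (1−μ)s = 4.738.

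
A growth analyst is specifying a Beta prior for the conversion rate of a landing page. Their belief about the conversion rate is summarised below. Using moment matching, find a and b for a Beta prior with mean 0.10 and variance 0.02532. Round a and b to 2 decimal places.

a = 0.26, b = 2.30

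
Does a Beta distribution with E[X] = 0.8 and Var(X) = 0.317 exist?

For any Beta, Var(X) < E[X]·(1−E[X]).
Here μ(1−μ) = 0.8×0.2 = 0.16, and 0.317 ≥ 0.16.

No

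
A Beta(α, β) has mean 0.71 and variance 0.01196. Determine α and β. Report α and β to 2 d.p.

α = 11.51, β = 4.70

Write ν = α+β; then α = μν and Var = μ(1−μ)/(ν+1).
ν = μ(1−μ)/Var − 1 = 0.2059/0.01196 − 1 = 16.2157.
α = 0.71·16.2157 = 11.51, β = 0.29·16.2157 = 4.70.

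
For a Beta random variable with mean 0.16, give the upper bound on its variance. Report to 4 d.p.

For fixed mean μ the Beta variance is μ(1−μ)/(α+β+1), increasing as α+β decreases.
Its least upper bound (not attained) is μ(1−μ) = 0.16·0.84 = 0.1344.

0.1344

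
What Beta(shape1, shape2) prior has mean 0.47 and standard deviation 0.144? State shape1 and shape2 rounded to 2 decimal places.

First σ² = 0.020736. Setting shape1 = μn, shape2 = (1−μ)n with n = shape1+shape2,
μ(1−μ)/(n+1) = 0.020736 ⇒ n+1 = 0.2491/0.020736 = 12.0129 ⇒ n = 11.0129.
Hence shape1 = 0.47×11.0129 = 5.18, shape2 = 0.53×11.0129 = 5.84.

shape1 = 5.18, shape2 = 5.84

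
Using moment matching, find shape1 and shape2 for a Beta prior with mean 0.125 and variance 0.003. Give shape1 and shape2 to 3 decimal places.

By moment matching, shape1+shape2 = μ(1−μ)/σ² − 1 = (0.125·0.875)/0.003 − 1 = 36.4583 − 1 = 35.4583.
Since shape1/(shape1+shape2) = μ, shape1 = 0.125·35.4583 = 4.432 and shape2 = 0.875·35.4583 = 31.026.

shape1 = 4.432, shape2 = 31.026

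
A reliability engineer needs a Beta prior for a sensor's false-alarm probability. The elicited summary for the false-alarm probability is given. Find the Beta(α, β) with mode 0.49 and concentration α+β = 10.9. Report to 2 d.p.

Since the density peak of Beta(α,β) is at (α−1)/(α+β−2),
α = 1 + 0.49(10.9−2) = 5.36 and β = 10.9 − 5.36 = 5.54.

α = 5.36, β = 5.54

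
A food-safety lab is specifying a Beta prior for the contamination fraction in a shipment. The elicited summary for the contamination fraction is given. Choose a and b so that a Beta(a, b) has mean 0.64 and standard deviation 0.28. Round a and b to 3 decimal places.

a = 1.241, b = 0.698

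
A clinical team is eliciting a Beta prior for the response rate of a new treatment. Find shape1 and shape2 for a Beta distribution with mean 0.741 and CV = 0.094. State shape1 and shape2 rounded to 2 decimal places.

Var = (CV·μ)² = (0.094×0.741)² = 0.004852.
shape1+shape2 = μ(1−μ)/Var − 1 = 0.191919/0.004852 − 1 = 38.5572.
Thus shape1 = 0.741·38.5572 = 28.57 and shape2 = 0.259·38.5572 = 9.99.

shape1 = 28.57, shape2 = 9.99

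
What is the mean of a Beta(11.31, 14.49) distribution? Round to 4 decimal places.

0.4384

The Beta mean is α/(α+β) = 11.31/(11.31+14.49) = 0.4384.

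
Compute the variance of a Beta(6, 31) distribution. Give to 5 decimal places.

0.00358

μ = 6/37 = 0.162162; Var = μ(1−μ)/(α+β+1) = 0.1358656/38 = 0.00358.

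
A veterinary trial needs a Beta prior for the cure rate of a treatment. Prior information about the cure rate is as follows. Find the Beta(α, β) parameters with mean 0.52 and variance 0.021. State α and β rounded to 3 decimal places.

α = 5.661, β = 5.225

By moment matching, α+β = μ(1−μ)/σ² − 1 = (0.52·0.48)/0.021 − 1 = 11.8857 − 1 = 10.8857.
Since α/(α+β) = μ, α = 0.52·10.8857 = 5.661 and β = 0.48·10.8857 = 5.225.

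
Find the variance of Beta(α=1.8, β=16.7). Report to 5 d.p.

μ = 1.8/18.5 = 0.097297; Var = μ(1−μ)/(α+β+1) = 0.0878305/19.5 = 0.00450.

0.00450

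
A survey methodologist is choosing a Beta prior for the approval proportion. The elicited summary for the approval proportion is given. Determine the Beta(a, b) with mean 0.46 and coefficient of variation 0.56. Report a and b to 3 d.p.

a = 1.262, b = 1.481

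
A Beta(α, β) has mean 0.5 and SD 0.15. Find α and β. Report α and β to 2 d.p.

α = 5.06, β = 5.06

σ² = 0.15² = 0.0225.
With s = α+β, Var = μ(1−μ)/(s+1), so s+1 = (0.5×0.5)/0.0225 = 11.1111 and s = 10.1111.
α = μs = 5.06, β = (1−μ)s = 5.06.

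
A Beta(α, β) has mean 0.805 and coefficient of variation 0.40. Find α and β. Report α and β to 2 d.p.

Var = (CV·μ)² = (0.40×0.805)² = 0.103684.
α+β = μ(1−μ)/Var − 1 = 0.156975/0.103684 − 1 = 0.5140.
Thus α = 0.805·0.5140 = 0.41 and β = 0.195·0.5140 = 0.10.

α = 0.41, β = 0.10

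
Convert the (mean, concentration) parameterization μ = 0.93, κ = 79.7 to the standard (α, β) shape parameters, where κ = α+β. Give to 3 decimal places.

Split κ in proportion μ : (1−μ): α = 0.93·79.7 = 74.121, β = 79.7 − 74.121 = 5.579.

α = 74.121, β = 5.579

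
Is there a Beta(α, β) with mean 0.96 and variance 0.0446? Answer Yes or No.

The Beta variance bound is σ² < μ(1−μ).
Here μ(1−μ) = 0.96×0.04 = 0.0384, and 0.0446 ≥ 0.0384.

No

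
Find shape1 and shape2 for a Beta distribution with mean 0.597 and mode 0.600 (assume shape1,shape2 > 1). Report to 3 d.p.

With s = shape1+shape2: μ = shape1/s and mode = (shape1−1)/(s−2). Eliminating shape1 = μs,
μs − 1 = m(s−2) ⇒ s(μ−m) = 1−2m ⇒ s = -0.200/-0.003 = 66.6667.
So shape1 = μs = 39.800, shape2 = (1−μ)s = 26.867.

shape1 = 39.800, shape2 = 26.867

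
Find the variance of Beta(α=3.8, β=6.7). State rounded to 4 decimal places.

Var = αβ/[(α+β)²(α+β+1)] = (3.8×6.7)/(10.5²×11.5) = 25.46/1267.875 = 0.0201.

0.0201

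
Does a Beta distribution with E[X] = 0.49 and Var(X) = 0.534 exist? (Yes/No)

The Beta variance bound is σ² < μ(1−μ).
Here μ(1−μ) = 0.49×0.51 = 0.2499, and 0.534 ≥ 0.2499.

No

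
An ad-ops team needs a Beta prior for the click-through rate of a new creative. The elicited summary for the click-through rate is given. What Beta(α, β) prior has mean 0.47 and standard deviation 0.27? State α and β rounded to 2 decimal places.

σ² = 0.27² = 0.0729.
With s = α+β, Var = μ(1−μ)/(s+1), so s+1 = (0.47×0.53)/0.0729 = 3.4170 and s = 2.4170.
α = μs = 1.14, β = (1−μ)s = 1.28.

α = 1.14, β = 1.28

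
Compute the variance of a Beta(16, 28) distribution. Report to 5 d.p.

0.00514

μ = 16/44 = 0.363636; Var = μ(1−μ)/(α+β+1) = 0.2314050/45 = 0.00514.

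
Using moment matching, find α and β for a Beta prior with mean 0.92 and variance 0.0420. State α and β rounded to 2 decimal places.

By moment matching, α+β = μ(1−μ)/σ² − 1 = (0.92·0.08)/0.0420 − 1 = 1.7524 − 1 = 0.7524.
Since α/(α+β) = μ, α = 0.92·0.7524 = 0.69 and β = 0.08·0.7524 = 0.06.

α = 0.69, β = 0.06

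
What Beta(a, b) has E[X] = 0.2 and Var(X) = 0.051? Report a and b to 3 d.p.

a = 0.427, b = 1.710

By moment matching, a+b = μ(1−μ)/σ² − 1 = (0.2·0.8)/0.051 − 1 = 3.1373 − 1 = 2.1373.
Since a/(a+b) = μ, a = 0.2·2.1373 = 0.427 and b = 0.8·2.1373 = 1.710.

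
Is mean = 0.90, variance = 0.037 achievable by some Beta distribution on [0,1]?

Yes

A Beta with mean μ has variance μ(1−μ)/(α+β+1) < μ(1−μ).
Here μ(1−μ) = 0.90×0.10 = 0.0900, and 0.037 < 0.0900.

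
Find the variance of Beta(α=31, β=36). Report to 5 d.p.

0.00366

α+β = 67 and αβ = 1116, so Var = αβ/[(α+β)²(α+β+1)] = 1116/305252 = 0.00366.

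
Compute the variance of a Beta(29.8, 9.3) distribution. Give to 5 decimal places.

α+β = 39.1 and αβ = 277.14, so Var = αβ/[(α+β)²(α+β+1)] = 277.14/61305.281 = 0.00452.

0.00452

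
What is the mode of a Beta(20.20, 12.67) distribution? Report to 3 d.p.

With α,β > 1, mode = (α−1)/(α+β−2) = 19.20/30.87 = 0.622.

0.622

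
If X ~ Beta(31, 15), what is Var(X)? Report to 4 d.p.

Var = αβ/[(α+β)²(α+β+1)] = (31×15)/(46²×47) = 465/99452 = 0.0047.

0.0047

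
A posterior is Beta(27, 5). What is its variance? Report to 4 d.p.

μ = 27/32 = 0.843750; Var = μ(1−μ)/(α+β+1) = 0.1318359/33 = 0.0040.

0.0040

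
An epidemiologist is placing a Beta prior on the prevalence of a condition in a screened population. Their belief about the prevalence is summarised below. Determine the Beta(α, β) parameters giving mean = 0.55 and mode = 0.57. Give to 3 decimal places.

Let s = α+β. Mean gives α = μs = 0.55s; mode gives (α−1)/(s−2) = 0.57.
Substituting: 0.55s − 1 = 0.57(s−2) = 0.57s − 1.14, so -0.02s = -0.14 and s = 7.0000.
Then α = 0.55×7.0000 = 3.850 and β = s−α = 3.150.

α = 3.850, β = 3.150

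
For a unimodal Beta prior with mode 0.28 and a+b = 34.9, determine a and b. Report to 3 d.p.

For a,b>1 the mode is (a−1)/(a+b−2), so a = mode·(κ−2)+1 = 0.28×32.9+1 = 10.212.
And b = (1−mode)·(κ−2)+1 = 0.72×32.9+1 = 24.688.

a = 10.212, b = 24.688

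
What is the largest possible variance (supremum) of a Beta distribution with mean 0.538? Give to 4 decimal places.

Var = μ(1−μ)/(α+β+1), which approaches μ(1−μ) as α+β → 0.
So the supremum is μ(1−μ) = 0.538×0.462 = 0.2486.

0.2486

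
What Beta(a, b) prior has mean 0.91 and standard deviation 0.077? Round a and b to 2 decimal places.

First σ² = 0.005929. Setting a = μn, b = (1−μ)n with n = a+b,
μ(1−μ)/(n+1) = 0.005929 ⇒ n+1 = 0.0819/0.005929 = 13.8135 ⇒ n = 12.8135.
Hence a = 0.91×12.8135 = 11.66, b = 0.09×12.8135 = 1.15.

a = 11.66, b = 1.15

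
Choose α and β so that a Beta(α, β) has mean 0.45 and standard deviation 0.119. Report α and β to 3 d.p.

First σ² = 0.014161. Setting α = μn, β = (1−μ)n with n = α+β,
μ(1−μ)/(n+1) = 0.014161 ⇒ n+1 = 0.2475/0.014161 = 17.4776 ⇒ n = 16.4776.
Hence α = 0.45×16.4776 = 7.415, β = 0.55×16.4776 = 9.063.

α = 7.415, β = 9.063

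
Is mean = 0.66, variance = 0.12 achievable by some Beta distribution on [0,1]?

A Beta with mean μ has variance μ(1−μ)/(α+β+1) < μ(1−μ).
Here μ(1−μ) = 0.66×0.34 = 0.2244, and 0.12 < 0.2244.

Yes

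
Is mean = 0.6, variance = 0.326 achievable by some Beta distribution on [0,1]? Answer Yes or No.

No

A Beta with mean μ has variance μ(1−μ)/(α+β+1) < μ(1−μ).
Here μ(1−μ) = 0.6×0.4 = 0.24, and 0.326 ≥ 0.24.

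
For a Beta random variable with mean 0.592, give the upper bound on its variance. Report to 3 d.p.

Var = μ(1−μ)/(α+β+1), which approaches μ(1−μ) as α+β → 0.
So the supremum is μ(1−μ) = 0.592×0.408 = 0.242.

0.242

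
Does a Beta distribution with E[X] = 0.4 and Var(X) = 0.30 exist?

A Beta with mean μ has variance μ(1−μ)/(α+β+1) < μ(1−μ).
Here μ(1−μ) = 0.4×0.6 = 0.24, and 0.30 ≥ 0.24.

No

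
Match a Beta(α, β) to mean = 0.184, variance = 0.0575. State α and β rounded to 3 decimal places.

Let s = α+β. The Beta variance is μ(1−μ)/(s+1).
So s+1 = μ(1−μ)/σ² = (0.184×0.816)/0.0575 = 0.150144/0.0575 = 2.6112, giving s = 1.6112.
Then α = μs = 0.184×1.6112 = 0.296 and β = (1−μ)s = 0.816×1.6112 = 1.315.

α = 0.296, β = 1.315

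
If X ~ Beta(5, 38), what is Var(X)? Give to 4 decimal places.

α+β = 43 and αβ = 190, so Var = αβ/[(α+β)²(α+β+1)] = 190/81356 = 0.0023.

0.0023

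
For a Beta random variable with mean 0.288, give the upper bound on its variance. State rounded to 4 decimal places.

For fixed mean μ the Beta variance is μ(1−μ)/(α+β+1), increasing as α+β decreases.
Its least upper bound (not attained) is μ(1−μ) = 0.288·0.712 = 0.2051.

0.2051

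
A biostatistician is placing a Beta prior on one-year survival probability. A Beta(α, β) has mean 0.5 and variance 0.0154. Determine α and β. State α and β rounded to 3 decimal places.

α = 7.617, β = 7.617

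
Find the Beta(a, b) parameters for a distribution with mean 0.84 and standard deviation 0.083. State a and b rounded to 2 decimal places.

a = 15.55, b = 2.96

First σ² = 0.006889. Setting a = μn, b = (1−μ)n with n = a+b,
μ(1−μ)/(n+1) = 0.006889 ⇒ n+1 = 0.1344/0.006889 = 19.5094 ⇒ n = 18.5094.
Hence a = 0.84×18.5094 = 15.55, b = 0.16×18.5094 = 2.96.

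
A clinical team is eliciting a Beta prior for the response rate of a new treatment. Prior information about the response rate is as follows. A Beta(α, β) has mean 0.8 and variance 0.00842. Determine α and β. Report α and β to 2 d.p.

Write ν = α+β; then α = μν and Var = μ(1−μ)/(ν+1).
ν = μ(1−μ)/Var − 1 = 0.16/0.00842 − 1 = 18.0024.
α = 0.8·18.0024 = 14.40, β = 0.2·18.0024 = 3.60.

α = 14.40, β = 3.60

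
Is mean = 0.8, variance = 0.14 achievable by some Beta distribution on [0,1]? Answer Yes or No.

Yes

For any Beta, Var(X) < E[X]·(1−E[X]).
Here μ(1−μ) = 0.8×0.2 = 0.16, and 0.14 < 0.16.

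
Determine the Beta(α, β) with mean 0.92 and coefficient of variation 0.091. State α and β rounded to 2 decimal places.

α = 8.74, β = 0.76

σ = CV·μ = 0.091×0.92 = 0.08372, so σ² = 0.007009.
s+1 = μ(1−μ)/σ² = 0.0736/0.007009 = 10.5007, so s = α+β = 9.5007.
α = μs = 8.74, β = (1−μ)s = 0.76.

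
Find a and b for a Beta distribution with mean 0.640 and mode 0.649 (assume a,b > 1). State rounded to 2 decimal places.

Let s = a+b. Mean gives a = μs = 0.640s; mode gives (a−1)/(s−2) = 0.649.
Substituting: 0.640s − 1 = 0.649(s−2) = 0.649s − 1.298, so -0.009s = -0.298 and s = 33.1111.
Then a = 0.640×33.1111 = 21.19 and b = s−a = 11.92.

a = 21.19, b = 11.92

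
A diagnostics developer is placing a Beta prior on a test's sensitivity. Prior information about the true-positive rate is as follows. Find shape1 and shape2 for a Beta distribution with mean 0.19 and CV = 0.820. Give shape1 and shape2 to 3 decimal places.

shape1 = 1.015, shape2 = 4.326

Var = (CV·μ)² = (0.820×0.19)² = 0.024274.
shape1+shape2 = μ(1−μ)/Var − 1 = 0.1539/0.024274 − 1 = 5.3402.
Thus shape1 = 0.19·5.3402 = 1.015 and shape2 = 0.81·5.3402 = 4.326.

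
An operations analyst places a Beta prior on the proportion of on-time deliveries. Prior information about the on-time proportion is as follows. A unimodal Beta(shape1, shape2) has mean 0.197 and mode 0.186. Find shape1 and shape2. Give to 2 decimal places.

Let s = shape1+shape2. Mean gives shape1 = μs = 0.197s; mode gives (shape1−1)/(s−2) = 0.186.
Substituting: 0.197s − 1 = 0.186(s−2) = 0.186s − 0.372, so 0.011s = 0.628 and s = 57.0909.
Then shape1 = 0.197×57.0909 = 11.25 and shape2 = s−shape1 = 45.84.

shape1 = 11.25, shape2 = 45.84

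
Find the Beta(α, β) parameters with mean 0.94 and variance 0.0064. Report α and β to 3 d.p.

α = 7.344, β = 0.469

Write ν = α+β; then α = μν and Var = μ(1−μ)/(ν+1).
ν = μ(1−μ)/Var − 1 = 0.0564/0.0064 − 1 = 7.8125.
α = 0.94·7.8125 = 7.344, β = 0.06·7.8125 = 0.469.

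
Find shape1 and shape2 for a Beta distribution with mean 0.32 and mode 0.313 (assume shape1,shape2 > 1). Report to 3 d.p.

shape1 = 17.097, shape2 = 36.331

Let s = shape1+shape2. Mean gives shape1 = μs = 0.32s; mode gives (shape1−1)/(s−2) = 0.313.
Substituting: 0.32s − 1 = 0.313(s−2) = 0.313s − 0.626, so 0.007s = 0.374 and s = 53.4286.
Then shape1 = 0.32×53.4286 = 17.097 and shape2 = s−shape1 = 36.331.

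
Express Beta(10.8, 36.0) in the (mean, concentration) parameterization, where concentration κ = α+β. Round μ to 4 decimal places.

μ = 0.2308, κ = 46.8

κ = α+β = 10.8+36.0 = 46.8; μ = α/κ = 10.8/46.8 = 0.2308.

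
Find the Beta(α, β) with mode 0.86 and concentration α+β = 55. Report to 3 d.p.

α = 46.580, β = 8.420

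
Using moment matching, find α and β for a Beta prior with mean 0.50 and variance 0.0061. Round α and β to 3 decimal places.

Let s = α+β. The Beta variance is μ(1−μ)/(s+1).
So s+1 = μ(1−μ)/σ² = (0.50×0.50)/0.0061 = 0.2500/0.0061 = 40.9836, giving s = 39.9836.
Then α = μs = 0.50×39.9836 = 19.992 and β = (1−μ)s = 0.50×39.9836 = 19.992.

α = 19.992, β = 19.992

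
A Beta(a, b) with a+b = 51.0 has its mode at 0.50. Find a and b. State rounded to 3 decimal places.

a = 25.500, b = 25.500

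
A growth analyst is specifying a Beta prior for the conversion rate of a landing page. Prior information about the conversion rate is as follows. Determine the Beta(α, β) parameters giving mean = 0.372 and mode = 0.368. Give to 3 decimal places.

With s = α+β: μ = α/s and mode = (α−1)/(s−2). Eliminating α = μs,
μs − 1 = m(s−2) ⇒ s(μ−m) = 1−2m ⇒ s = 0.264/0.004 = 66.0000.
So α = μs = 24.552, β = (1−μ)s = 41.448.

α = 24.552, β = 41.448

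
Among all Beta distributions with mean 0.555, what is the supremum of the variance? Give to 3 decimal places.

0.247

Var = μ(1−μ)/(α+β+1), which approaches μ(1−μ) as α+β → 0.
So the supremum is μ(1−μ) = 0.555×0.445 = 0.247.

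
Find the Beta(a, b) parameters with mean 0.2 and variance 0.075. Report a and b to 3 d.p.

Write ν = a+b; then a = μν and Var = μ(1−μ)/(ν+1).
ν = μ(1−μ)/Var − 1 = 0.16/0.075 − 1 = 1.1333.
a = 0.2·1.1333 = 0.227, b = 0.8·1.1333 = 0.907.

a = 0.227, b = 0.907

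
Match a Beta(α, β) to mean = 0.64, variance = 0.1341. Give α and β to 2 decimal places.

By moment matching, α+β = μ(1−μ)/σ² − 1 = (0.64·0.36)/0.1341 − 1 = 1.7181 − 1 = 0.7181.
Since α/(α+β) = μ, α = 0.64·0.7181 = 0.46 and β = 0.36·0.7181 = 0.26.

α = 0.46, β = 0.26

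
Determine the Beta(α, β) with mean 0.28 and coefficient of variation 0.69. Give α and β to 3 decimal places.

α = 1.232, β = 3.169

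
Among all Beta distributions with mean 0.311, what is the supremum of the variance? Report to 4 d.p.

For fixed mean μ the Beta variance is μ(1−μ)/(α+β+1), increasing as α+β decreases.
Its least upper bound (not attained) is μ(1−μ) = 0.311·0.689 = 0.2143.

0.2143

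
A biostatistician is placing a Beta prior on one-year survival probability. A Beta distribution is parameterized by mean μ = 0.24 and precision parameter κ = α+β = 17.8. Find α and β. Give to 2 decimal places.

α = 4.27, β = 13.53

α = μκ = 0.24×17.8 = 4.27 and β = (1−μ)κ = 0.76×17.8 = 13.53.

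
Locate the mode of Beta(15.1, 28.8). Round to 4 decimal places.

0.3365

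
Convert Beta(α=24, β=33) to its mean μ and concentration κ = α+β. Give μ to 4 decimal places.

μ = 0.4211, κ = 57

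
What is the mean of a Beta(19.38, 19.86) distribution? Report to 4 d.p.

E[X] = α/(α+β) = 19.38/39.24 = 0.4939.

0.4939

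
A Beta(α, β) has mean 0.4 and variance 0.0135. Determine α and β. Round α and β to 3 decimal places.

Let s = α+β. The Beta variance is μ(1−μ)/(s+1).
So s+1 = μ(1−μ)/σ² = (0.4×0.6)/0.0135 = 0.24/0.0135 = 17.7778, giving s = 16.7778.
Then α = μs = 0.4×16.7778 = 6.711 and β = (1−μ)s = 0.6×16.7778 = 10.067.

α = 6.711, β = 10.067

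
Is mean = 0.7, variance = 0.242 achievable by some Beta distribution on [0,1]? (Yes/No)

No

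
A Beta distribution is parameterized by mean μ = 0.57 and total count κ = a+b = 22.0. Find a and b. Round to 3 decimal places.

Split κ in proportion μ : (1−μ): a = 0.57·22.0 = 12.540, b = 22.0 − 12.540 = 9.460.

a = 12.540, b = 9.460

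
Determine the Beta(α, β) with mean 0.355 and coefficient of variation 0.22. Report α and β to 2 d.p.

Var = (CV·μ)² = (0.22×0.355)² = 0.006100.
α+β = μ(1−μ)/Var − 1 = 0.228975/0.006100 − 1 = 36.5393.
Thus α = 0.355·36.5393 = 12.97 and β = 0.645·36.5393 = 23.57.

α = 12.97, β = 23.57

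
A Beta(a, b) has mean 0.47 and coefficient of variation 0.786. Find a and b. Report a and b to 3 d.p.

a = 0.388, b = 0.437

Var = (CV·μ)² = (0.786×0.47)² = 0.136471.
a+b = μ(1−μ)/Var − 1 = 0.2491/0.136471 − 1 = 0.8253.
Thus a = 0.47·0.8253 = 0.388 and b = 0.53·0.8253 = 0.437.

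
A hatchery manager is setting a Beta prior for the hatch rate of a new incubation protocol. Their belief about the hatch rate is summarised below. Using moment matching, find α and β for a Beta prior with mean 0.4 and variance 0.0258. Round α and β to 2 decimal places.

α = 3.32, β = 4.98

By moment matching, α+β = μ(1−μ)/σ² − 1 = (0.4·0.6)/0.0258 − 1 = 9.3023 − 1 = 8.3023.
Since α/(α+β) = μ, α = 0.4·8.3023 = 3.32 and β = 0.6·8.3023 = 4.98.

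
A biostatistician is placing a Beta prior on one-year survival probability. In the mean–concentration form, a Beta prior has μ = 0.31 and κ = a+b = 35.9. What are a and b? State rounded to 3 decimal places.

a = 11.129, b = 24.771

Split κ in proportion μ : (1−μ): a = 0.31·35.9 = 11.129, b = 35.9 − 11.129 = 24.771.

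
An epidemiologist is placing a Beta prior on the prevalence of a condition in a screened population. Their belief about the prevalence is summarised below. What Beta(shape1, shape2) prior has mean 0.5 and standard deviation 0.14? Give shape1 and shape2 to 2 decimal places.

σ² = 0.14² = 0.0196.
With s = shape1+shape2, Var = μ(1−μ)/(s+1), so s+1 = (0.5×0.5)/0.0196 = 12.7551 and s = 11.7551.
shape1 = μs = 5.88, shape2 = (1−μ)s = 5.88.

shape1 = 5.88, shape2 = 5.88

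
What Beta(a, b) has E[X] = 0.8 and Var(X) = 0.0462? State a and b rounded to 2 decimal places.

a = 1.97, b = 0.49

Write ν = a+b; then a = μν and Var = μ(1−μ)/(ν+1).
ν = μ(1−μ)/Var − 1 = 0.16/0.0462 − 1 = 2.4632.
a = 0.8·2.4632 = 1.97, b = 0.2·2.4632 = 0.49.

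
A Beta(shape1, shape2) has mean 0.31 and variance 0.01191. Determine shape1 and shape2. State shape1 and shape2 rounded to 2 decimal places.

Write ν = shape1+shape2; then shape1 = μν and Var = μ(1−μ)/(ν+1).
ν = μ(1−μ)/Var − 1 = 0.2139/0.01191 − 1 = 16.9597.
shape1 = 0.31·16.9597 = 5.26, shape2 = 0.69·16.9597 = 11.70.

shape1 = 5.26, shape2 = 11.70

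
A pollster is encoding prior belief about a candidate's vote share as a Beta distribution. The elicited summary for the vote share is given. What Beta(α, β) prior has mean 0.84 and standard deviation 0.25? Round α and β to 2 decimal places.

α = 0.97, β = 0.18

σ² = 0.25² = 0.0625.
With s = α+β, Var = μ(1−μ)/(s+1), so s+1 = (0.84×0.16)/0.0625 = 2.1504 and s = 1.1504.
α = μs = 0.97, β = (1−μ)s = 0.18.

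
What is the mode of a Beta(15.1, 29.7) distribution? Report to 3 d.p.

With α,β > 1, mode = (α−1)/(α+β−2) = 14.1/42.8 = 0.329.

0.329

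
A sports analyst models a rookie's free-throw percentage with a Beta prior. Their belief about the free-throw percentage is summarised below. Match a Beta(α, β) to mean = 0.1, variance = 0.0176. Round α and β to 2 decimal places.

Write ν = α+β; then α = μν and Var = μ(1−μ)/(ν+1).
ν = μ(1−μ)/Var − 1 = 0.09/0.0176 − 1 = 4.1136.
α = 0.1·4.1136 = 0.41, β = 0.9·4.1136 = 3.70.

α = 0.41, β = 3.70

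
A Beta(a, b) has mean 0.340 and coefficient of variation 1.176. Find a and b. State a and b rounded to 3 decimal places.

a = 0.137, b = 0.266

σ = CV·μ = 1.176×0.340 = 0.39984, so σ² = 0.159872.
s+1 = μ(1−μ)/σ² = 0.224400/0.159872 = 1.4036, so s = a+b = 0.4036.
a = μs = 0.137, b = (1−μ)s = 0.266.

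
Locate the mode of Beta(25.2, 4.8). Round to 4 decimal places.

With α,β > 1, mode = (α−1)/(α+β−2) = 24.2/28.0 = 0.8643.

0.8643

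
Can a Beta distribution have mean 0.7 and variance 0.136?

Yes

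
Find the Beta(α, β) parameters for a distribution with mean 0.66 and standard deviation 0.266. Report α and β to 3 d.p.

α = 1.433, β = 0.738

Variance = 0.266² = 0.070756. The moment-matching identity α+β = μ(1−μ)/Var − 1 gives
α+β = 0.2244/0.070756 − 1 = 2.1715, so α = μ·2.1715 = 1.433 and β = (1−μ)·2.1715 = 0.738.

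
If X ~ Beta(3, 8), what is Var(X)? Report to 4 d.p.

0.0165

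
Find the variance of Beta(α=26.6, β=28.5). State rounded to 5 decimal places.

Var = αβ/[(α+β)²(α+β+1)] = (26.6×28.5)/(55.1²×56.1) = 758.10/170320.161 = 0.00445.

0.00445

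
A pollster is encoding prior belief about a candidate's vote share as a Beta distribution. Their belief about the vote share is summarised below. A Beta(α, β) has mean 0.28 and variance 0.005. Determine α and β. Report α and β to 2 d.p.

Write ν = α+β; then α = μν and Var = μ(1−μ)/(ν+1).
ν = μ(1−μ)/Var − 1 = 0.2016/0.005 − 1 = 39.3200.
α = 0.28·39.3200 = 11.01, β = 0.72·39.3200 = 28.31.

α = 11.01, β = 28.31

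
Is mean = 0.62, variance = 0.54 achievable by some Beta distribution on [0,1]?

A Beta with mean μ has variance μ(1−μ)/(α+β+1) < μ(1−μ).
Here μ(1−μ) = 0.62×0.38 = 0.2356, and 0.54 ≥ 0.2356.

No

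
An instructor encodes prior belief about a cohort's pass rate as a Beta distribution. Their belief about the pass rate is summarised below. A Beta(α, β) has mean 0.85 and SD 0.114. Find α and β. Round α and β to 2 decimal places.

α = 7.49, β = 1.32

Variance = 0.114² = 0.012996. The moment-matching identity α+β = μ(1−μ)/Var − 1 gives
α+β = 0.1275/0.012996 − 1 = 8.8107, so α = μ·8.8107 = 7.49 and β = (1−μ)·8.8107 = 1.32.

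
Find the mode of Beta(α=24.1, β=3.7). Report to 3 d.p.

The density x^(α−1)(1−x)^(β−1) is maximised at (α−1)/(α+β−2) = 23.1/25.8 = 0.895.

0.895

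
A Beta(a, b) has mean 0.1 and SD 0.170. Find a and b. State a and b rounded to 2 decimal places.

a = 0.21, b = 1.90

Variance = 0.170² = 0.028900. The moment-matching identity a+b = μ(1−μ)/Var − 1 gives
a+b = 0.09/0.028900 − 1 = 2.1142, so a = μ·2.1142 = 0.21 and b = (1−μ)·2.1142 = 1.90.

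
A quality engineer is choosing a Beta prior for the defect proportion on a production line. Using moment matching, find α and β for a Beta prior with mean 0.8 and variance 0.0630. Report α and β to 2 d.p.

Write ν = α+β; then α = μν and Var = μ(1−μ)/(ν+1).
ν = μ(1−μ)/Var − 1 = 0.16/0.0630 − 1 = 1.5397.
α = 0.8·1.5397 = 1.23, β = 0.2·1.5397 = 0.31.

α = 1.23, β = 0.31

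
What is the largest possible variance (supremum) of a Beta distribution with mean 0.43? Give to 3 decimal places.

0.245

Var = μ(1−μ)/(α+β+1), which approaches μ(1−μ) as α+β → 0.
So the supremum is μ(1−μ) = 0.43×0.57 = 0.245.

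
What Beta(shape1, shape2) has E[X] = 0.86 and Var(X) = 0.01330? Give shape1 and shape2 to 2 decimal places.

By moment matching, shape1+shape2 = μ(1−μ)/σ² − 1 = (0.86·0.14)/0.01330 − 1 = 9.0526 − 1 = 8.0526.
Since shape1/(shape1+shape2) = μ, shape1 = 0.86·8.0526 = 6.93 and shape2 = 0.14·8.0526 = 1.13.

shape1 = 6.93, shape2 = 1.13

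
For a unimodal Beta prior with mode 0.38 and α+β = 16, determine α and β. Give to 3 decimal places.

Mode = (α−1)/(κ−2) with κ = α+β, so α−1 = 0.38·14 = 5.320.
α = 6.320; β = κ − α = 9.680.

α = 6.320, β = 9.680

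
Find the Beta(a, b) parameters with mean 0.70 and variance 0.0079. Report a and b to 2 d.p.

By moment matching, a+b = μ(1−μ)/σ² − 1 = (0.70·0.30)/0.0079 − 1 = 26.5823 − 1 = 25.5823.
Since a/(a+b) = μ, a = 0.70·25.5823 = 17.91 and b = 0.30·25.5823 = 7.67.

a = 17.91, b = 7.67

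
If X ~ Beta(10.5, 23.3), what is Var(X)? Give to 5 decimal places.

α+β = 33.8 and αβ = 244.65, so Var = αβ/[(α+β)²(α+β+1)] = 244.65/39756.912 = 0.00615.

0.00615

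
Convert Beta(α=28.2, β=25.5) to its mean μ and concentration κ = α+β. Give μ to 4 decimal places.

κ = α+β = 28.2+25.5 = 53.7; μ = α/κ = 28.2/53.7 = 0.5251.

μ = 0.5251, κ = 53.7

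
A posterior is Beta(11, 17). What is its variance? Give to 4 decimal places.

0.0082

Var = αβ/[(α+β)²(α+β+1)] = (11×17)/(28²×29) = 187/22736 = 0.0082.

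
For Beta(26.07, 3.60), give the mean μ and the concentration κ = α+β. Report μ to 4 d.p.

κ = α+β = 26.07+3.60 = 29.67; μ = α/κ = 26.07/29.67 = 0.8787.

μ = 0.8787, κ = 29.67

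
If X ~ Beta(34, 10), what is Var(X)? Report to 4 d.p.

Var = αβ/[(α+β)²(α+β+1)] = (34×10)/(44²×45) = 340/87120 = 0.0039.

0.0039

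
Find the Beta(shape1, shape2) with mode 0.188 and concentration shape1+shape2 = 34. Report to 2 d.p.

For shape1,shape2>1 the mode is (shape1−1)/(shape1+shape2−2), so shape1 = mode·(κ−2)+1 = 0.188×32+1 = 7.02.
And shape2 = (1−mode)·(κ−2)+1 = 0.812×32+1 = 26.98.

shape1 = 7.02, shape2 = 26.98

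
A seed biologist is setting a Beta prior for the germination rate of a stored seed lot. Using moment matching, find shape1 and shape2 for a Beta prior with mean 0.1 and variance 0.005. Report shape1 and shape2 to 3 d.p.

shape1 = 1.700, shape2 = 15.300

Write ν = shape1+shape2; then shape1 = μν and Var = μ(1−μ)/(ν+1).
ν = μ(1−μ)/Var − 1 = 0.09/0.005 − 1 = 17.0000.
shape1 = 0.1·17.0000 = 1.700, shape2 = 0.9·17.0000 = 15.300.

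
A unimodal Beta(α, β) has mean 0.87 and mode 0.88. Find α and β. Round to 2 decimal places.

With s = α+β: μ = α/s and mode = (α−1)/(s−2). Eliminating α = μs,
μs − 1 = m(s−2) ⇒ s(μ−m) = 1−2m ⇒ s = -0.76/-0.01 = 76.0000.
So α = μs = 66.12, β = (1−μ)s = 9.88.

α = 66.12, β = 9.88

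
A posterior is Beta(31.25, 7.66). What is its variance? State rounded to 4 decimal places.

0.0040

Var = αβ/[(α+β)²(α+β+1)] = (31.25×7.66)/(38.91²×39.91) = 239.3750/60423.265071 = 0.0040.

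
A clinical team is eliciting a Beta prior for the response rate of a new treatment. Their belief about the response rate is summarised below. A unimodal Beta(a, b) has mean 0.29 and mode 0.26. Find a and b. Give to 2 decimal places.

a = 4.64, b = 11.36

With s = a+b: μ = a/s and mode = (a−1)/(s−2). Eliminating a = μs,
μs − 1 = m(s−2) ⇒ s(μ−m) = 1−2m ⇒ s = 0.48/0.03 = 16.0000.
So a = μs = 4.64, b = (1−μ)s = 11.36.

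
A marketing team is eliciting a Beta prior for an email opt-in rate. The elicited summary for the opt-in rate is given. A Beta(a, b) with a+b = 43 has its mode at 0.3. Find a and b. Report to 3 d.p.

For a,b>1 the mode is (a−1)/(a+b−2), so a = mode·(κ−2)+1 = 0.3×41+1 = 13.300.
And b = (1−mode)·(κ−2)+1 = 0.7×41+1 = 29.700.

a = 13.300, b = 29.700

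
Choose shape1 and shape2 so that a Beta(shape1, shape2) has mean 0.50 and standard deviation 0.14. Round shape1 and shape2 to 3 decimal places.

shape1 = 5.878, shape2 = 5.878

σ² = 0.14² = 0.0196.
With s = shape1+shape2, Var = μ(1−μ)/(s+1), so s+1 = (0.50×0.50)/0.0196 = 12.7551 and s = 11.7551.
shape1 = μs = 5.878, shape2 = (1−μ)s = 5.878.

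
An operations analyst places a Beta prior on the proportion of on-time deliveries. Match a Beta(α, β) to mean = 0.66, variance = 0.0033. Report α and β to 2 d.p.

Write ν = α+β; then α = μν and Var = μ(1−μ)/(ν+1).
ν = μ(1−μ)/Var − 1 = 0.2244/0.0033 − 1 = 67.0000.
α = 0.66·67.0000 = 44.22, β = 0.34·67.0000 = 22.78.

α = 44.22, β = 22.78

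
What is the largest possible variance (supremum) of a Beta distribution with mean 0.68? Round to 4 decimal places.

0.2176

For fixed mean μ the Beta variance is μ(1−μ)/(α+β+1), increasing as α+β decreases.
Its least upper bound (not attained) is μ(1−μ) = 0.68·0.32 = 0.2176.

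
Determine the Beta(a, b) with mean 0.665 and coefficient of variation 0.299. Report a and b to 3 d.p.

a = 3.082, b = 1.553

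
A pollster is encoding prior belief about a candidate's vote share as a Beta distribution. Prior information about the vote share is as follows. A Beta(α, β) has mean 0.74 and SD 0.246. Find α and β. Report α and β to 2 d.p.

α = 1.61, β = 0.57

First σ² = 0.060516. Setting α = μn, β = (1−μ)n with n = α+β,
μ(1−μ)/(n+1) = 0.060516 ⇒ n+1 = 0.1924/0.060516 = 3.1793 ⇒ n = 2.1793.
Hence α = 0.74×2.1793 = 1.61, β = 0.26×2.1793 = 0.57.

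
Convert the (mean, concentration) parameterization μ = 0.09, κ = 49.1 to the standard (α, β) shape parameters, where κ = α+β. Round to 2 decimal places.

α = 4.42, β = 44.68

α = μκ = 0.09×49.1 = 4.42 and β = (1−μ)κ = 0.91×49.1 = 44.68.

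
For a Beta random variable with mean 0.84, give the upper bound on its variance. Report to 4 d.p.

Var = μ(1−μ)/(α+β+1), which approaches μ(1−μ) as α+β → 0.
So the supremum is μ(1−μ) = 0.84×0.16 = 0.1344.

0.1344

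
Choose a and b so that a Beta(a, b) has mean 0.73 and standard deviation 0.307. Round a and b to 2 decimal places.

a = 0.80, b = 0.29

σ² = 0.307² = 0.094249.
With s = a+b, Var = μ(1−μ)/(s+1), so s+1 = (0.73×0.27)/0.094249 = 2.0913 and s = 1.0913.
a = μs = 0.80, b = (1−μ)s = 0.29.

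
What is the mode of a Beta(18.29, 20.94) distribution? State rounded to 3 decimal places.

The density x^(α−1)(1−x)^(β−1) is maximised at (α−1)/(α+β−2) = 17.29/37.23 = 0.464.

0.464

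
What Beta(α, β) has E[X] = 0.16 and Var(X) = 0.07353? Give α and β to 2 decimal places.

Let s = α+β. The Beta variance is μ(1−μ)/(s+1).
So s+1 = μ(1−μ)/σ² = (0.16×0.84)/0.07353 = 0.1344/0.07353 = 1.8278, giving s = 0.8278.
Then α = μs = 0.16×0.8278 = 0.13 and β = (1−μ)s = 0.84×0.8278 = 0.70.

α = 0.13, β = 0.70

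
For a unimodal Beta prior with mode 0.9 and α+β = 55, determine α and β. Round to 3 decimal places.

α = 48.700, β = 6.300

For α,β>1 the mode is (α−1)/(α+β−2), so α = mode·(κ−2)+1 = 0.9×53+1 = 48.700.
And β = (1−mode)·(κ−2)+1 = 0.1×53+1 = 6.300.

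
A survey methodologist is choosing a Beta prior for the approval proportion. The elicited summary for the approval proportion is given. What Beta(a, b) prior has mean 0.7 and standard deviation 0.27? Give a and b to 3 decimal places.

a = 1.316, b = 0.564

First σ² = 0.0729. Setting a = μn, b = (1−μ)n with n = a+b,
μ(1−μ)/(n+1) = 0.0729 ⇒ n+1 = 0.21/0.0729 = 2.8807 ⇒ n = 1.8807.
Hence a = 0.7×1.8807 = 1.316, b = 0.3×1.8807 = 0.564.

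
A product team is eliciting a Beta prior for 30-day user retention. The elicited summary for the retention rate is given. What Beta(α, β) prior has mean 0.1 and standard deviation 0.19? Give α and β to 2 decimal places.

α = 0.15, β = 1.34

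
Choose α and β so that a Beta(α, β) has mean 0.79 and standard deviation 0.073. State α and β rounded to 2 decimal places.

α = 23.80, β = 6.33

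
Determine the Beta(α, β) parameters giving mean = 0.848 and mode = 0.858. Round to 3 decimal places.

α = 60.717, β = 10.883

Let s = α+β. Mean gives α = μs = 0.848s; mode gives (α−1)/(s−2) = 0.858.
Substituting: 0.848s − 1 = 0.858(s−2) = 0.858s − 1.716, so -0.010s = -0.716 and s = 71.6000.
Then α = 0.848×71.6000 = 60.717 and β = s−α = 10.883.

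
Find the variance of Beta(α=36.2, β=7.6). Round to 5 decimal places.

0.00320

Var = αβ/[(α+β)²(α+β+1)] = (36.2×7.6)/(43.8²×44.8) = 275.12/85946.112 = 0.00320.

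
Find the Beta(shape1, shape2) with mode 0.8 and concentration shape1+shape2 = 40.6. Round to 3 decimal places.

shape1 = 31.880, shape2 = 8.720

Since the density peak of Beta(shape1,shape2) is at (shape1−1)/(shape1+shape2−2),
shape1 = 1 + 0.8(40.6−2) = 31.880 and shape2 = 40.6 − 31.880 = 8.720.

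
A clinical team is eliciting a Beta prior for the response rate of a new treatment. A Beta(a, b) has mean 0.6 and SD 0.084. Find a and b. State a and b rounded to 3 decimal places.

First σ² = 0.007056. Setting a = μn, b = (1−μ)n with n = a+b,
μ(1−μ)/(n+1) = 0.007056 ⇒ n+1 = 0.24/0.007056 = 34.0136 ⇒ n = 33.0136.
Hence a = 0.6×33.0136 = 19.808, b = 0.4×33.0136 = 13.205.

a = 19.808, b = 13.205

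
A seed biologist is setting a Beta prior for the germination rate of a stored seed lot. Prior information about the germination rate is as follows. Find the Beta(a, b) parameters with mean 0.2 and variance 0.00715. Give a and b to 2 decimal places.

By moment matching, a+b = μ(1−μ)/σ² − 1 = (0.2·0.8)/0.00715 − 1 = 22.3776 − 1 = 21.3776.
Since a/(a+b) = μ, a = 0.2·21.3776 = 4.28 and b = 0.8·21.3776 = 17.10.

a = 4.28, b = 17.10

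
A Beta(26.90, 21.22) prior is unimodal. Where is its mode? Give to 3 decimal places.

0.562

The density x^(α−1)(1−x)^(β−1) is maximised at (α−1)/(α+β−2) = 25.90/46.12 = 0.562.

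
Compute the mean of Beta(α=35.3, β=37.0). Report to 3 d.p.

E[X] = α/(α+β) = 35.3/72.3 = 0.488.

0.488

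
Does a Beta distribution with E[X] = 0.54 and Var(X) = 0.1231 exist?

Yes

The Beta variance bound is σ² < μ(1−μ).
Here μ(1−μ) = 0.54×0.46 = 0.2484, and 0.1231 < 0.2484.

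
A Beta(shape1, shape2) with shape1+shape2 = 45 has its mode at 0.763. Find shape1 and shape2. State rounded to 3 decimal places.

Since the density peak of Beta(shape1,shape2) is at (shape1−1)/(shape1+shape2−2),
shape1 = 1 + 0.763(45−2) = 33.809 and shape2 = 45 − 33.809 = 11.191.

shape1 = 33.809, shape2 = 11.191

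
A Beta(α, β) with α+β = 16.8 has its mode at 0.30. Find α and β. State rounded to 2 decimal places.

α = 5.44, β = 11.36

Since the density peak of Beta(α,β) is at (α−1)/(α+β−2),
α = 1 + 0.30(16.8−2) = 5.44 and β = 16.8 − 5.44 = 11.36.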